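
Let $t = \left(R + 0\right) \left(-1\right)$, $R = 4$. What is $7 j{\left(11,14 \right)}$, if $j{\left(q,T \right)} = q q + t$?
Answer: $819$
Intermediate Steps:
$t = -4$ ($t = \left(4 + 0\right) \left(-1\right) = 4 \left(-1\right) = -4$)
$j{\left(q,T \right)} = -4 + q^{2}$ ($j{\left(q,T \right)} = q q - 4 = q^{2} - 4 = -4 + q^{2}$)
$7 j{\left(11,14 \right)} = 7 \left(-4 + 11^{2}\right) = 7 \left(-4 + 121\right) = 7 \cdot 117 = 819$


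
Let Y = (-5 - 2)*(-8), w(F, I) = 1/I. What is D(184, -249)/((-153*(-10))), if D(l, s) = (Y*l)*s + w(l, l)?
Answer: -472088063/281520 ≈ -1676.9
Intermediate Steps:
Y = 56 (Y = -7*(-8) = 56)
D(l, s) = 1/l + 56*l*s (D(l, s) = (56*l)*s + 1/l = 56*l*s + 1/l = 1/l + 56*l*s)
D(184, -249)/((-153*(-10))) = (1/184 + 56*184*(-249))/((-153*(-10))) = (1/184 - 2565696)/1530 = -472088063/184*1/1530 = -472088063/281520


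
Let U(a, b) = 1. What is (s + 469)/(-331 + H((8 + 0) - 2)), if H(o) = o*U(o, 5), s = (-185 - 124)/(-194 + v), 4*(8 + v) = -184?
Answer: -116621/80600 ≈ -1.4469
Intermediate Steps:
v = -54 (v = -8 + (¼)*(-184) = -8 - 46 = -54)
s = 309/248 (s = (-185 - 124)/(-194 - 54) = -309/(-248) = -309*(-1/248) = 309/248 ≈ 1.2460)
H(o) = o (H(o) = o*1 = o)
(s + 469)/(-331 + H((8 + 0) - 2)) = (309/248 + 469)/(-331 + ((8 + 0) - 2)) = 116621/(248*(-331 + (8 - 2))) = 116621/(248*(-331 + 6)) = (116621/248)/(-325) = (116621/248)*(-1/325) = -116621/80600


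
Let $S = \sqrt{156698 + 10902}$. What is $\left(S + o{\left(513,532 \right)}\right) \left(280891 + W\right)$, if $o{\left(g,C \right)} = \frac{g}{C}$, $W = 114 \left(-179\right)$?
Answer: $\frac{7033095}{28} + 5209700 \sqrt{419} \approx 1.0689 \cdot 10^{8}$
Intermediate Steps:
$W = -20406$
$S = 20 \sqrt{419}$ ($S = \sqrt{167600} = 20 \sqrt{419} \approx 409.39$)
$\left(S + o{\left(513,532 \right)}\right) \left(280891 + W\right) = \left(20 \sqrt{419} + \frac{513}{532}\right) \left(280891 - 20406\right) = \left(20 \sqrt{419} + 513 \cdot \frac{1}{532}\right) 260485 = \left(20 \sqrt{419} + \frac{27}{28}\right) 260485 = \left(\frac{27}{28} + 20 \sqrt{419}\right) 260485 = \frac{7033095}{28} + 5209700 \sqrt{419}$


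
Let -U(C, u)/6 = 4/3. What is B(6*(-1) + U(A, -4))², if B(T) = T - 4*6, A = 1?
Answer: 1444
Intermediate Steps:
U(C, u) = -8 (U(C, u) = -24/3 = -6*4/3 = -8)
B(T) = -24 + T (B(T) = T - 24 = -24 + T)
B(6*(-1) + U(A, -4))² = (-24 + (6*(-1) - 8))² = (-24 + (-6 - 8))² = (-24 - 14)² = (-38)² = 1444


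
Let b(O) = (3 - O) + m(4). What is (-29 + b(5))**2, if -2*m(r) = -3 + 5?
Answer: 1024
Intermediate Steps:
m(r) = -1 (m(r) = -(-3 + 5)/2 = -1/2*2 = -1)
b(O) = 2 - O (b(O) = (3 - O) - 1 = 2 - O)
(-29 + b(5))**2 = (-29 + (2 - 1*5))**2 = (-29 + (2 - 5))**2 = (-29 - 3)**2 = (-32)**2 = 1024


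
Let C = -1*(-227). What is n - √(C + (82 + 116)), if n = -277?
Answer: -277 - 5*√17 ≈ -297.62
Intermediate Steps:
C = 227
n - √(C + (82 + 116)) = -277 - √(227 + (82 + 116)) = -277 - √(227 + 198) = -277 - √425 = -277 - 5*√17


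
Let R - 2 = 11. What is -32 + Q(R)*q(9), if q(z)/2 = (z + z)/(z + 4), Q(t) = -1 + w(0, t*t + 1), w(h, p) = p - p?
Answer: -452/13 ≈ -34.769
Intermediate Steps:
R = 13 (R = 2 + 11 = 13)
w(h, p) = 0
Q(t) = -1 (Q(t) = -1 + 0 = -1)
q(z) = 4*z/(4 + z) (q(z) = 2*((z + z)/(z + 4)) = 2*((2*z)/(4 + z)) = 2*(2*z/(4 + z)) = 4*z/(4 + z))
-32 + Q(R)*q(9) = -32 - 4*9/(4 + 9) = -32 - 4*9/13 = -32 - 1*36/13 = -32 - 36/13 = -452/13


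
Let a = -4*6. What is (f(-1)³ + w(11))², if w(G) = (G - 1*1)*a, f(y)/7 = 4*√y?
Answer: -481832704 + 10536960*I ≈ -4.8183e+8 + 1.0537e+7*I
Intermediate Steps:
f(y) = 28*√y (f(y) = 7*(4*√y) = 28*√y)
a = -24
w(G) = 24 - 24*G (w(G) = (G - 1*1)*(-24) = (G - 1)*(-24) = (-1 + G)*(-24) = 24 - 24*G)
(f(-1)³ + w(11))² = ((28*√(-1))³ + (24 - 24*11))² = ((28*I)³ + (24 - 264))² = (-21952*I - 240)² = (-240 - 21952*I)²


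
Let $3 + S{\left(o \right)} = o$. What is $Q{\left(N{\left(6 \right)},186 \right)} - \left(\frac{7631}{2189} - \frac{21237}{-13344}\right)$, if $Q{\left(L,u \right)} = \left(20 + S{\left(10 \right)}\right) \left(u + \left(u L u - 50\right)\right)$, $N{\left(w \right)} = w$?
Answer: $\frac{54605388151909}{9736672} \approx 5.6082 \cdot 10^{6}$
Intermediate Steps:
$S{\left(o \right)} = -3 + o$
$Q{\left(L,u \right)} = -1350 + 27 u + 27 L u^{2}$ ($Q{\left(L,u \right)} = \left(20 + \left(-3 + 10\right)\right) \left(u + \left(u L u - 50\right)\right) = \left(20 + 7\right) \left(u + \left(L u u - 50\right)\right) = 27 \left(u + \left(L u^{2} - 50\right)\right) = 27 \left(u + \left(-50 + L u^{2}\right)\right) = 27 \left(-50 + u + L u^{2}\right) = -1350 + 27 u + 27 L u^{2}$)
$Q{\left(N{\left(6 \right)},186 \right)} - \left(\frac{7631}{2189} - \frac{21237}{-13344}\right) = \left(-1350 + 27 \cdot 186 + 27 \cdot 6 \cdot 186^{2}\right) - \left(\frac{7631}{2189} - \frac{21237}{-13344}\right) = \left(-1350 + 5022 + 27 \cdot 6 \cdot 34596\right) - \left(7631 \cdot \frac{1}{2189} - - \frac{7079}{4448}\right) = \left(-1350 + 5022 + 5604552\right) - \left(\frac{7631}{2189} + \frac{7079}{4448}\right) = 5608224 - \frac{49438619}{9736672} = \frac{54605388151909}{9736672}$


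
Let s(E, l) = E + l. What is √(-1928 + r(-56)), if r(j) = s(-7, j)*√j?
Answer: √(-1928 - 126*I*√14) ≈ 5.3294 - 44.231*I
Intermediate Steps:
r(j) = √j*(-7 + j) (r(j) = (-7 + j)*√j = √j*(-7 + j))
√(-1928 + r(-56)) = √(-1928 + √(-56)*(-7 - 56)) = √(-1928 + (2*I*√14)*(-63)) = √(-1928 - 126*I*√14)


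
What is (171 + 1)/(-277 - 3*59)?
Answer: -86/227 ≈ -0.37885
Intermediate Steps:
(171 + 1)/(-277 - 3*59) = 172/(-277 - 177) = 172/(-454) = 172*(-1/454) = -86/227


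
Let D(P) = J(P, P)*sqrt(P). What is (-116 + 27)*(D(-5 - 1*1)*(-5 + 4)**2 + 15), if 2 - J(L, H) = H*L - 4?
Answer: -1335 + 2670*I*sqrt(6) ≈ -1335.0 + 6540.1*I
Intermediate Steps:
J(L, H) = 6 - H*L (J(L, H) = 2 - (H*L - 4) = 2 - (-4 + H*L) = 2 + (4 - H*L) = 6 - H*L)
D(P) = sqrt(P)*(6 - P**2) (D(P) = (6 - P*P)*sqrt(P) = (6 - P**2)*sqrt(P) = sqrt(P)*(6 - P**2))
(-116 + 27)*(D(-5 - 1*1)*(-5 + 4)**2 + 15) = (-116 + 27)*((sqrt(-5 - 1*1)*(6 - (-5 - 1*1)**2))*(-5 + 4)**2 + 15) = -89*((sqrt(-5 - 1)*(6 - (-5 - 1)**2))*(-1)**2 + 15) = -89*((sqrt(-6)*(6 - 1*(-6)**2))*1 + 15) = -89*(((I*sqrt(6))*(6 - 1*36))*1 + 15) = -89*(((I*sqrt(6))*(6 - 36))*1 + 15) = -89*(((I*sqrt(6))*(-30))*1 + 15) = -89*(-30*I*sqrt(6)*1 + 15) = -89*(-30*I*sqrt(6) + 15) = -89*(15 - 30*I*sqrt(6)) = -1335 + 2670*I*sqrt(6)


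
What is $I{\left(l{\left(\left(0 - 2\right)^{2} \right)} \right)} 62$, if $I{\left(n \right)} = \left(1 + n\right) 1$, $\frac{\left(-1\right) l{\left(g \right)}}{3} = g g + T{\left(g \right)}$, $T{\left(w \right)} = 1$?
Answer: $-3100$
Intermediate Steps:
$l{\left(g \right)} = -3 - 3 g^{2}$ ($l{\left(g \right)} = - 3 \left(g g + 1\right) = - 3 \left(g^{2} + 1\right) = - 3 \left(1 + g^{2}\right) = -3 - 3 g^{2}$)
$I{\left(n \right)} = 1 + n$
$I{\left(l{\left(\left(0 - 2\right)^{2} \right)} \right)} 62 = \left(1 - \left(3 + 3 \left(\left(0 - 2\right)^{2}\right)^{2}\right)\right) 62 = \left(1 - \left(3 + 3 \left(\left(-2\right)^{2}\right)^{2}\right)\right) 62 = \left(1 - \left(3 + 3 \cdot 4^{2}\right)\right) 62 = \left(1 - 51\right) 62 = \left(-50\right) 62 = -3100$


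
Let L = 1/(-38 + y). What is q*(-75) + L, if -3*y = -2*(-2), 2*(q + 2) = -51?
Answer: 121686/59 ≈ 2062.5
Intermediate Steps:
q = -55/2 (q = -2 + (½)*(-51) = -2 - 51/2 = -55/2 ≈ -27.500)
y = -4/3 (y = -(-2)*(-2)/3 = -⅓*4 = -4/3 ≈ -1.3333)
L = -3/118 (L = 1/(-38 - 4/3) = 1/(-118/3) = -3/118 ≈ -0.025424)
q*(-75) + L = -55/2*(-75) - 3/118 = 4125/2 - 3/118 = 121686/59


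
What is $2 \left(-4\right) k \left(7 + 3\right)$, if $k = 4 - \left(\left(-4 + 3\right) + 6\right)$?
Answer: $80$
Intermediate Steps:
$k = -1$ ($k = 4 - \left(-1 + 6\right) = 4 - 5 = -1$)
$2 \left(-4\right) k \left(7 + 3\right) = 2 \left(-4\right) \left(-1\right) \left(7 + 3\right) = \left(-8\right) \left(-1\right) 10 = 8 \cdot 10 = 80$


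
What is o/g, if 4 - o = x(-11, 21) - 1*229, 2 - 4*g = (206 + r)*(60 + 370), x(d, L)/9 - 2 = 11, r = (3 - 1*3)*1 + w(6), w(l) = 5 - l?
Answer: -116/22037 ≈ -0.0052639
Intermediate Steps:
r = -1 (r = (3 - 1*3)*1 + (5 - 1*6) = (3 - 3)*1 + (5 - 6) = 0*1 - 1 = 0 - 1 = -1)
x(d, L) = 117 (x(d, L) = 18 + 9*11 = 18 + 99 = 117)
g = -22037 (g = ½ - (206 - 1)*(60 + 370)/4 = ½ - 205*430/4 = ½ - ¼*88150 = ½ - 44075/2 = -22037)
o = 116 (o = 4 - (117 - 1*229) = 4 - (117 - 229) = 4 - 1*(-112) = 4 + 112 = 116)
o/g = 116/(-22037) = 116*(-1/22037) = -116/22037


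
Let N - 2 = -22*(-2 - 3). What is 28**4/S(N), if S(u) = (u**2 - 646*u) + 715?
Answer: -614656/59093 ≈ -10.402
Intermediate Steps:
N = 112 (N = 2 - 22*(-2 - 3) = 2 - 22*(-5) = 2 + 110 = 112)
S(u) = 715 + u**2 - 646*u
28**4/S(N) = 28**4/(715 + 112**2 - 646*112) = 614656/(715 + 12544 - 72352) = 614656/(-59093) = 614656*(-1/59093) = -614656/59093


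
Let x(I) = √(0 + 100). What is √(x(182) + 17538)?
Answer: 2*√4387 ≈ 132.47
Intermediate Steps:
x(I) = 10 (x(I) = √100 = 10)
√(x(182) + 17538) = √(10 + 17538) = √17548 = 2*√4387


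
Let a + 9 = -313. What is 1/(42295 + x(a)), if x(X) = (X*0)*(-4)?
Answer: 1/42295 ≈ 2.3643e-5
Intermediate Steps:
a = -322 (a = -9 - 313 = -322)
x(X) = 0 (x(X) = 0*(-4) = 0)
1/(42295 + x(a)) = 1/(42295 + 0) = 1/42295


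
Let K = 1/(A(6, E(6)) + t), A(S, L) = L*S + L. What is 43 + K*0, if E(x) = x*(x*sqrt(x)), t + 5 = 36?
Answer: 43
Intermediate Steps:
t = 31 (t = -5 + 36 = 31)
E(x) = x**(5/2) (E(x) = x*x**(3/2) = x**(5/2))
A(S, L) = L + L*S
K = 1/(31 + 252*sqrt(6)) (K = 1/(6**(5/2)*(1 + 6) + 31) = 1/((36*sqrt(6))*7 + 31) = 1/(252*sqrt(6) + 31) = 1/(31 + 252*sqrt(6)) ≈ 0.0015426)
43 + K*0 = 43 + (-31/380063 + 252*sqrt(6)/380063)*0 = 43 + 0 = 43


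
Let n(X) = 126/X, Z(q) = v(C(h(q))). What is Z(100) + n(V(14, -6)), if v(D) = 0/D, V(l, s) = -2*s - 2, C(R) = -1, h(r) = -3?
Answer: 63/5 ≈ 12.600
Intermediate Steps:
V(l, s) = -2 - 2*s
v(D) = 0
Z(q) = 0
Z(100) + n(V(14, -6)) = 0 + 126/(-2 - 2*(-6)) = 0 + 126/(-2 + 12) = 0 + 126/10 = 0 + 126*(⅒) = 0 + 63/5 = 63/5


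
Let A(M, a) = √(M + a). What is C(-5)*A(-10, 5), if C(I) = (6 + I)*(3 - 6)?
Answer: -3*I*√5 ≈ -6.7082*I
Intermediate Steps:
C(I) = -18 - 3*I (C(I) = (6 + I)*(-3) = -18 - 3*I)
C(-5)*A(-10, 5) = (-18 - 3*(-5))*√(-10 + 5) = (-18 + 15)*√(-5) = -3*I*√5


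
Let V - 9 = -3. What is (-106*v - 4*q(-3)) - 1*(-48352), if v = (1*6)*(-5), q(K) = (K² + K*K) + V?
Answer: 51436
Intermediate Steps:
V = 6 (V = 9 - 3 = 6)
q(K) = 6 + 2*K² (q(K) = (K² + K*K) + 6 = (K² + K²) + 6 = 2*K² + 6 = 6 + 2*K²)
v = -30 (v = 6*(-5) = -30)
(-106*v - 4*q(-3)) - 1*(-48352) = (-106*(-30) - 4*(6 + 2*(-3)²)) - 1*(-48352) = (3180 - 4*(6 + 2*9)) + 48352 = (3180 - 4*(6 + 18)) + 48352 = (3180 - 4*24) + 48352 = (3180 - 96) + 48352 = 3084 + 48352 = 51436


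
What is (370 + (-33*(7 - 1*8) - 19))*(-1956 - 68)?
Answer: -777216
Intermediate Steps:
(370 + (-33*(7 - 1*8) - 19))*(-1956 - 68) = (370 + (-33*(7 - 8) - 19))*(-2024) = (370 + (-33*(-1) - 19))*(-2024) = (370 + (33 - 19))*(-2024) = (370 + 14)*(-2024) = 384*(-2024) = -777216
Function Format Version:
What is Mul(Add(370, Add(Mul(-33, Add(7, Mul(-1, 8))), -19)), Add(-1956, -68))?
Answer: -777216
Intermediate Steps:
Mul(Add(370, Add(Mul(-33, Add(7, Mul(-1, 8))), -19)), Add(-1956, -68)) = Mul(Add(370, Add(Mul(-33, Add(7, -8)), -19)), -2024) = Mul(Add(370, Add(Mul(-33, -1), -19)), -2024) = Mul(Add(370, Add(33, -19)), -2024) = Mul(Add(370, 14), -2024) = Mul(384, -2024) = -777216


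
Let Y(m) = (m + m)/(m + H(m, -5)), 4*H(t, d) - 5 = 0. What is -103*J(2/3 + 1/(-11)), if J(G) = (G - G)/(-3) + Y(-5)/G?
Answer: -9064/19 ≈ -477.05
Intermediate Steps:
H(t, d) = 5/4 (H(t, d) = 5/4 + (¼)*0 = 5/4 + 0 = 5/4)
Y(m) = 2*m/(5/4 + m) (Y(m) = (m + m)/(m + 5/4) = (2*m)/(5/4 + m) = 2*m/(5/4 + m))
J(G) = 8/(3*G) (J(G) = (G - G)/(-3) + (8*(-5)/(5 + 4*(-5)))/G = 0*(-⅓) + (8*(-5)/(5 - 20))/G = 0 + (8*(-5)/(-15))/G = 0 + (8*(-5)*(-1/15))/G = 0 + 8/(3*G) = 8/(3*G))
-103*J(2/3 + 1/(-11)) = -824/(3*(2/3 + 1/(-11))) = -824/(3*(2*(⅓) + 1*(-1/11))) = -824/(3*(⅔ - 1/11)) = -824/(3*19/33) = -824*33/(3*19) = -103*88/19 = -9064/19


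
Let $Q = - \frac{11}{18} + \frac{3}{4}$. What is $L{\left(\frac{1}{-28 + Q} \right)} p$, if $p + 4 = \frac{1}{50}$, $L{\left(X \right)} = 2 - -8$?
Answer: $- \frac{199}{5} \approx -39.8$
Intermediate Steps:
$Q = \frac{5}{36}$ ($Q = \left(-11\right) \frac{1}{18} + 3 \cdot \frac{1}{4} = - \frac{11}{18} + \frac{3}{4} = \frac{5}{36} \approx 0.13889$)
$L{\left(X \right)} = 10$ ($L{\left(X \right)} = 2 + 8 = 10$)
$p = - \frac{199}{50}$ ($p = -4 + \frac{1}{50} = - \frac{199}{50} \approx -3.98$)
$L{\left(\frac{1}{-28 + Q} \right)} p = 10 \left(- \frac{199}{50}\right) = - \frac{199}{5}$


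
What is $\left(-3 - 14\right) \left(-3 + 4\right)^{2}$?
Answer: $-17$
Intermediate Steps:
$\left(-3 - 14\right) \left(-3 + 4\right)^{2} = - 17 \cdot 1^{2} = \left(-17\right) 1 = -17$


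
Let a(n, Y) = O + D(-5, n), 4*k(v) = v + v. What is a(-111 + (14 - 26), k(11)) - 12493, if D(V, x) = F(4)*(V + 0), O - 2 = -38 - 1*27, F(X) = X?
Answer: -12576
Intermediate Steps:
O = -63 (O = 2 + (-38 - 1*27) = 2 + (-38 - 27) = 2 - 65 = -63)
k(v) = v/2 (k(v) = (v + v)/4 = (2*v)/4 = v/2)
D(V, x) = 4*V (D(V, x) = 4*(V + 0) = 4*V)
a(n, Y) = -83 (a(n, Y) = -63 + 4*(-5) = -63 - 20 = -83)
a(-111 + (14 - 26), k(11)) - 12493 = -83 - 12493 = -12576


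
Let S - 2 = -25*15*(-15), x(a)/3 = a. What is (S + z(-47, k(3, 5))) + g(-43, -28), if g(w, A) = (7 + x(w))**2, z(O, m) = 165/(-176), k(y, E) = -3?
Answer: 328161/16 ≈ 20510.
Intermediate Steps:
z(O, m) = -15/16 (z(O, m) = 165*(-1/176) = -15/16)
x(a) = 3*a
S = 5627 (S = 2 - 25*15*(-15) = 2 - 375*(-15) = 2 + 5625 = 5627)
g(w, A) = (7 + 3*w)**2
(S + z(-47, k(3, 5))) + g(-43, -28) = (5627 - 15/16) + (7 + 3*(-43))**2 = 90017/16 + (7 - 129)**2 = 90017/16 + (-122)**2 = 90017/16 + 14884 = 328161/16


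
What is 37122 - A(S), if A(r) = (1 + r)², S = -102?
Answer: 26921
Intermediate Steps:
37122 - A(S) = 37122 - (1 - 102)² = 37122 - 1*(-101)² = 37122 - 1*10201 = 37122 - 10201 = 26921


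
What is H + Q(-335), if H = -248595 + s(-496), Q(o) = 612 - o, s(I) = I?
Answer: -248144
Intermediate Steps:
H = -249091 (H = -248595 - 496 = -249091)
H + Q(-335) = -249091 + (612 - 1*(-335)) = -249091 + (612 + 335) = -249091 + 947 = -248144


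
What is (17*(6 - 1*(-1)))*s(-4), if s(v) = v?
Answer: -476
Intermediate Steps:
(17*(6 - 1*(-1)))*s(-4) = (17*(6 - 1*(-1)))*(-4) = (17*(6 + 1))*(-4) = (17*7)*(-4) = 119*(-4) = -476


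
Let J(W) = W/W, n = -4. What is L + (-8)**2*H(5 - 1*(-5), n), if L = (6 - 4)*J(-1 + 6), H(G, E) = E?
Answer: -254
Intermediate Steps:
J(W) = 1
L = 2 (L = (6 - 4)*1 = 2*1 = 2)
L + (-8)**2*H(5 - 1*(-5), n) = 2 + (-8)**2*(-4) = 2 + 64*(-4) = 2 - 256 = -254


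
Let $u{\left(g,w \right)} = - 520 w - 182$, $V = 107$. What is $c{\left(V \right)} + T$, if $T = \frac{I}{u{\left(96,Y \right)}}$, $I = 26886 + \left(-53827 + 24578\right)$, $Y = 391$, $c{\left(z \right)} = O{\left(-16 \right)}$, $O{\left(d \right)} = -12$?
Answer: $- \frac{2439661}{203502} \approx -11.988$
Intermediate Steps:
$c{\left(z \right)} = -12$
$u{\left(g,w \right)} = -182 - 520 w$
$I = -2363$ ($I = 26886 - 29249 = -2363$)
$T = \frac{2363}{203502}$ ($T = - \frac{2363}{-182 - 203320} = - \frac{2363}{-203502} = \left(-2363\right) \left(- \frac{1}{203502}\right) = \frac{2363}{203502} \approx 0.011612$)
$c{\left(V \right)} + T = -12 + \frac{2363}{203502} = - \frac{2439661}{203502}$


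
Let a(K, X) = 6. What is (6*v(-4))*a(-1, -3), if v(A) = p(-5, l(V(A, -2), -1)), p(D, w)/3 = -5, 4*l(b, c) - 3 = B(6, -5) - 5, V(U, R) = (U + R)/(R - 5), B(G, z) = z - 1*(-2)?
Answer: -540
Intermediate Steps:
B(G, z) = 2 + z (B(G, z) = z + 2 = 2 + z)
V(U, R) = (R + U)/(-5 + R)
l(b, c) = -5/4 (l(b, c) = 3/4 + ((2 - 5) - 5)/4 = 3/4 + (-3 - 5)/4 = 3/4 + (1/4)*(-8) = 3/4 - 2 = -5/4)
p(D, w) = -15 (p(D, w) = 3*(-5) = -15)
v(A) = -15
(6*v(-4))*a(-1, -3) = (6*(-15))*6 = -90*6 = -540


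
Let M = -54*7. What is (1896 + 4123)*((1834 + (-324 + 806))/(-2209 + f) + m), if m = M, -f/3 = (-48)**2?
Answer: -20765875026/9121 ≈ -2.2767e+6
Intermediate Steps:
f = -6912 (f = -3*(-48)**2 = -3*2304 = -6912)
M = -378
m = -378
(1896 + 4123)*((1834 + (-324 + 806))/(-2209 + f) + m) = (1896 + 4123)*((1834 + (-324 + 806))/(-2209 - 6912) - 378) = 6019*((1834 + 482)/(-9121) - 378) = 6019*(2316*(-1/9121) - 378) = 6019*(-2316/9121 - 378) = 6019*(-3450054/9121) = -20765875026/9121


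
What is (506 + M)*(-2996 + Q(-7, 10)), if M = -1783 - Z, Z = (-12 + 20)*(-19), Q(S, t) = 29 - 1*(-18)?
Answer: 3317625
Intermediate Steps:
Q(S, t) = 47 (Q(S, t) = 29 + 18 = 47)
Z = -152 (Z = 8*(-19) = -152)
M = -1631 (M = -1783 - 1*(-152) = -1783 + 152 = -1631)
(506 + M)*(-2996 + Q(-7, 10)) = (506 - 1631)*(-2996 + 47) = -1125*(-2949) = 3317625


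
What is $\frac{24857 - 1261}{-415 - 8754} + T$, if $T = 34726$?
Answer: $\frac{318379098}{9169} \approx 34723.0$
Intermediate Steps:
$\frac{24857 - 1261}{-415 - 8754} + T = \frac{24857 - 1261}{-415 - 8754} + 34726 = \frac{23596}{-9169} + 34726 = 23596 \left(- \frac{1}{9169}\right) + 34726 = - \frac{23596}{9169} + 34726 = \frac{318379098}{9169}$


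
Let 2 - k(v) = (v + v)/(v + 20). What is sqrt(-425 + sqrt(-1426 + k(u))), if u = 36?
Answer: sqrt(-20825 + 7*I*sqrt(69839))/7 ≈ 0.91474 + 20.636*I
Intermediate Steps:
k(v) = 2 - 2*v/(20 + v) (k(v) = 2 - (v + v)/(v + 20) = 2 - 2*v/(20 + v))
sqrt(-425 + sqrt(-1426 + k(u))) = sqrt(-425 + sqrt(-1426 + 40/(20 + 36))) = sqrt(-425 + sqrt(-1426 + 40/56)) = sqrt(-425 + sqrt(-1426 + 40*(1/56))) = sqrt(-425 + sqrt(-1426 + 5/7)) = sqrt(-425 + sqrt(-9977/7)) = sqrt(-425 + I*sqrt(69839)/7)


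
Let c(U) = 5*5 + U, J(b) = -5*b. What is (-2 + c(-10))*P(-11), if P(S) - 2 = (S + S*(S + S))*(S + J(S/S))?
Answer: -48022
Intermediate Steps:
P(S) = 2 + (-5 + S)*(S + 2*S²) (P(S) = 2 + (S + S*(S + S))*(S - 5*S/S) = 2 + (S + S*(2*S))*(S - 5*1) = 2 + (S + 2*S²)*(S - 5) = 2 + (S + 2*S²)*(-5 + S) = 2 + (-5 + S)*(S + 2*S²))
c(U) = 25 + U
(-2 + c(-10))*P(-11) = (-2 + (25 - 10))*(2 - 9*(-11)² - 5*(-11) + 2*(-11)³) = (-2 + 15)*(2 - 9*121 + 55 + 2*(-1331)) = 13*(2 - 1089 + 55 - 2662) = 13*(-3694) = -48022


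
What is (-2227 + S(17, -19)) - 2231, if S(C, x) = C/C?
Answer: -4457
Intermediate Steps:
S(C, x) = 1
(-2227 + S(17, -19)) - 2231 = (-2227 + 1) - 2231 = -2226 - 2231 = -4457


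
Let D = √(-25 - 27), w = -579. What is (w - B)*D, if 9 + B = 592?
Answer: -2324*I*√13 ≈ -8379.3*I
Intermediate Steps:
B = 583 (B = -9 + 592 = 583)
D = 2*I*√13 (D = √(-52) = 2*I*√13 ≈ 7.2111*I)
(w - B)*D = (-579 - 1*583)*(2*I*√13) = (-579 - 583)*(2*I*√13) = -2324*I*√13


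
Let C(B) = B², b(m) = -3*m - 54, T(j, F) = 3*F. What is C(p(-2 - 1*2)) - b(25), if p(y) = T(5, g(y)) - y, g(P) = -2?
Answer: 133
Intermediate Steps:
p(y) = -6 - y (p(y) = 3*(-2) - y = -6 - y)
b(m) = -54 - 3*m
C(p(-2 - 1*2)) - b(25) = (-6 - (-2 - 1*2))² - (-54 - 3*25) = (-6 - (-2 - 2))² - (-54 - 75) = (-6 - 1*(-4))² - 1*(-129) = (-6 + 4)² + 129 = (-2)² + 129 = 4 + 129 = 133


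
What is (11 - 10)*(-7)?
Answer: -7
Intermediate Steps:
(11 - 10)*(-7) = 1*(-7) = -7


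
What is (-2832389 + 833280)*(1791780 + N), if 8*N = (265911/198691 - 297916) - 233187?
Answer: -2741337549383308001/794764 ≈ -3.4492e+12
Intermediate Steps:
N = -52762560131/794764 (N = ((265911/198691 - 297916) - 233187)/8 = (-59192962045/198691 - 233187)/8 = (⅛)*(-105525120262/198691) = -52762560131/794764 ≈ -66388.)
(-2832389 + 833280)*(1791780 + N) = (-2832389 + 833280)*(1791780 - 52762560131/794764) = -1999109*1371279679789/794764 = -2741337549383308001/794764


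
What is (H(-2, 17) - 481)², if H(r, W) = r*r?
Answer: 227529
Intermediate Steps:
H(r, W) = r²
(H(-2, 17) - 481)² = ((-2)² - 481)² = (4 - 481)² = (-477)² = 227529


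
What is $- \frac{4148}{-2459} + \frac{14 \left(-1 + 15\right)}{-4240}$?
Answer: $\frac{4276389}{2606540} \approx 1.6406$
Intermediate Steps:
$- \frac{4148}{-2459} + \frac{14 \left(-1 + 15\right)}{-4240} = \left(-4148\right) \left(- \frac{1}{2459}\right) + 14 \cdot 14 \left(- \frac{1}{4240}\right) = \frac{4148}{2459} + 196 \left(- \frac{1}{4240}\right) = \frac{4148}{2459} - \frac{49}{1060} = \frac{4276389}{2606540}$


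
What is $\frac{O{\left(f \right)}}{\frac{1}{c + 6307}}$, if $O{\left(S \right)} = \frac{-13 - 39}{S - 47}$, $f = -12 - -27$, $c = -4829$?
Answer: $\frac{9607}{4} \approx 2401.8$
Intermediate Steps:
$f = 15$ ($f = -12 + 27 = 15$)
$O{\left(S \right)} = - \frac{52}{-47 + S}$
$\frac{O{\left(f \right)}}{\frac{1}{c + 6307}} = \frac{\left(-52\right) \frac{1}{-47 + 15}}{\frac{1}{-4829 + 6307}} = \frac{\left(-52\right) \frac{1}{-32}}{\frac{1}{1478}} = \left(-52\right) \left(- \frac{1}{32}\right) \frac{1}{\frac{1}{1478}} = \frac{13}{8} \cdot 1478 = \frac{9607}{4}$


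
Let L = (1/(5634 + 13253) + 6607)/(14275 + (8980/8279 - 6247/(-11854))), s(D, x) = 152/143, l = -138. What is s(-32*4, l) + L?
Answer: 4410651217989908/2890861753132067 ≈ 1.5257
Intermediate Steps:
s(D, x) = 152/143 (s(D, x) = 152*(1/143) = 152/143)
L = 102911316673740/222373981010159 (L = (1/18887 + 6607)/(14275 + (8980*(1/8279) - 6247*(-1/11854))) = (1/18887 + 6607)/(14275 + (8980/8279 + 6247/11854)) = 124786410/(18887*(14275 + 158167833/98139266)) = 124786410/(18887*(1401096189983/98139266)) = (124786410/18887)*(98139266/1401096189983) = 102911316673740/222373981010159 ≈ 0.46278)
s(-32*4, l) + L = 152/143 + 102911316673740/222373981010159 = 4410651217989908/2890861753132067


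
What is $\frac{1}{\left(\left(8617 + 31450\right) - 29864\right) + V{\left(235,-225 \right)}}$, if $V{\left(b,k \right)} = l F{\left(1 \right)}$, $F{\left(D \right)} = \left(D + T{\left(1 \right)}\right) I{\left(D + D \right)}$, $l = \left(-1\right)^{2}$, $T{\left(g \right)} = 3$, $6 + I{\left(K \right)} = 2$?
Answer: $\frac{1}{10187} \approx 9.8164 \cdot 10^{-5}$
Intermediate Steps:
$I{\left(K \right)} = -4$ ($I{\left(K \right)} = -6 + 2 = -4$)
$l = 1$
$F{\left(D \right)} = -12 - 4 D$ ($F{\left(D \right)} = \left(D + 3\right) \left(-4\right) = \left(3 + D\right) \left(-4\right) = -12 - 4 D$)
$V{\left(b,k \right)} = -16$ ($V{\left(b,k \right)} = 1 \left(-12 - 4\right) = 1 \left(-16\right) = -16$)
$\frac{1}{\left(\left(8617 + 31450\right) - 29864\right) + V{\left(235,-225 \right)}} = \frac{1}{\left(\left(8617 + 31450\right) - 29864\right) - 16} = \frac{1}{\left(40067 - 29864\right) - 16} = \frac{1}{10203 - 16} = \frac{1}{10187}$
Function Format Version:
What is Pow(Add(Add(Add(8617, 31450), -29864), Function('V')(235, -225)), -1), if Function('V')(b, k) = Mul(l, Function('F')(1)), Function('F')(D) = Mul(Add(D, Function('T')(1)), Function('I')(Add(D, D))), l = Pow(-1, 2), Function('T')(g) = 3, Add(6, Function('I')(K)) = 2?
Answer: Rational(1, 10187) ≈ 9.8164e-5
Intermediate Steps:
Function('I')(K) = -4 (Function('I')(K) = Add(-6, 2) = -4)
l = 1
Function('F')(D) = Add(-12, Mul(-4, D)) (Function('F')(D) = Mul(Add(D, 3), -4) = Mul(Add(3, D), -4) = Add(-12, Mul(-4, D)))
Function('V')(b, k) = -16 (Function('V')(b, k) = Mul(1, Add(-12, Mul(-4, 1))) = Mul(1, Add(-12, -4)) = Mul(1, -16) = -16)
Pow(Add(Add(Add(8617, 31450), -29864), Function('V')(235, -225)), -1) = Pow(Add(Add(Add(8617, 31450), -29864), -16), -1) = Pow(Add(Add(40067, -29864), -16), -1) = Pow(Add(10203, -16), -1) = Pow(10187, -1) = Rational(1, 10187)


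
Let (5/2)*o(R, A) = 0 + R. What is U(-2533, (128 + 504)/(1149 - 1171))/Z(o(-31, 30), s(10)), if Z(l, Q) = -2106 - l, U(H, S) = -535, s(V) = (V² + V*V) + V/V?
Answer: 2675/10468 ≈ 0.25554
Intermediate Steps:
s(V) = 1 + 2*V² (s(V) = (V² + V²) + 1 = 2*V² + 1 = 1 + 2*V²)
o(R, A) = 2*R/5 (o(R, A) = 2*(0 + R)/5 = 2*R/5)
U(-2533, (128 + 504)/(1149 - 1171))/Z(o(-31, 30), s(10)) = -535/(-2106 - 2*(-31)/5) = -535/(-2106 - 1*(-62/5)) = -535/(-2106 + 62/5) = -535/(-10468/5) = -535*(-5/10468) = 2675/10468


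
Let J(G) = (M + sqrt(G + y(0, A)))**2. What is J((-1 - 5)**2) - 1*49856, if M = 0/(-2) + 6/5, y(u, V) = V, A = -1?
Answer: -1245489/25 + 12*sqrt(35)/5 ≈ -49805.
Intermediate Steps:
M = 6/5 (M = 0*(-1/2) + 6*(1/5) = 0 + 6/5 = 6/5 ≈ 1.2000)
J(G) = (6/5 + sqrt(-1 + G))**2 (J(G) = (6/5 + sqrt(G - 1))**2 = (6/5 + sqrt(-1 + G))**2)
J((-1 - 5)**2) - 1*49856 = (6 + 5*sqrt(-1 + (-1 - 5)**2))**2/25 - 1*49856 = (6 + 5*sqrt(-1 + (-6)**2))**2/25 - 49856 = (6 + 5*sqrt(-1 + 36))**2/25 - 49856 = (6 + 5*sqrt(35))**2/25 - 49856 = -49856 + (6 + 5*sqrt(35))**2/25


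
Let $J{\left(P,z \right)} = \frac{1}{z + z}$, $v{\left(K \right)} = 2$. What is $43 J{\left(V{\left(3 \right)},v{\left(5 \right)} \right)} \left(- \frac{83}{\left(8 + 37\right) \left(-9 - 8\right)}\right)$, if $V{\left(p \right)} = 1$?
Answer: $\frac{3569}{3060} \approx 1.1663$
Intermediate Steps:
$J{\left(P,z \right)} = \frac{1}{2 z}$
$43 J{\left(V{\left(3 \right)},v{\left(5 \right)} \right)} \left(- \frac{83}{\left(8 + 37\right) \left(-9 - 8\right)}\right) = 43 \frac{1}{2 \cdot 2} \left(- \frac{83}{\left(8 + 37\right) \left(-9 - 8\right)}\right) = 43 \cdot \frac{1}{2} \cdot \frac{1}{2} \left(- \frac{83}{45 \left(-17\right)}\right) = 43 \cdot \frac{1}{4} \left(- \frac{83}{-765}\right) = \frac{43 \left(\left(-83\right) \left(- \frac{1}{765}\right)\right)}{4} = \frac{43}{4} \cdot \frac{83}{765} = \frac{3569}{3060}$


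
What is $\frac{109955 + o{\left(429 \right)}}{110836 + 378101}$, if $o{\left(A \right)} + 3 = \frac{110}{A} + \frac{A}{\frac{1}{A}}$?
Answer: $\frac{11465737}{19068543} \approx 0.60129$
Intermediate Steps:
$o{\left(A \right)} = -3 + A^{2} + \frac{110}{A}$ ($o{\left(A \right)} = -3 + \left(\frac{110}{A} + \frac{A}{\frac{1}{A}}\right) = -3 + \left(\frac{110}{A} + A A\right) = -3 + \left(\frac{110}{A} + A^{2}\right) = -3 + \left(A^{2} + \frac{110}{A}\right) = -3 + A^{2} + \frac{110}{A}$)
$\frac{109955 + o{\left(429 \right)}}{110836 + 378101} = \frac{109955 + \left(-3 + 429^{2} + \frac{110}{429}\right)}{110836 + 378101} = \frac{109955 + \left(-3 + 184041 + 110 \cdot \frac{1}{429}\right)}{488937} = \left(109955 + \left(-3 + 184041 + \frac{10}{39}\right)\right) \frac{1}{488937} = \left(109955 + \frac{7177492}{39}\right) \frac{1}{488937} = \frac{11465737}{39} \cdot \frac{1}{488937} = \frac{11465737}{19068543}$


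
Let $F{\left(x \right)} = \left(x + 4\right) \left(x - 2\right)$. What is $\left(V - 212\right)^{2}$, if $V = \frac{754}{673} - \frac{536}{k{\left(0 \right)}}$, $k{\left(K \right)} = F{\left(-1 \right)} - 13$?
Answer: $\frac{1906547885284}{54804409} \approx 34788.0$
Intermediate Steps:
$F{\left(x \right)} = \left(-2 + x\right) \left(4 + x\right)$ ($F{\left(x \right)} = \left(4 + x\right) \left(-2 + x\right) = \left(-2 + x\right) \left(4 + x\right)$)
$k{\left(K \right)} = -22$ ($k{\left(K \right)} = \left(-8 + \left(-1\right)^{2} + 2 \left(-1\right)\right) - 13 = \left(-8 + 1 - 2\right) - 13 = -9 - 13 = -22$)
$V = \frac{188658}{7403}$ ($V = \frac{754}{673} - \frac{536}{-22} = 754 \cdot \frac{1}{673} - - \frac{268}{11} = \frac{754}{673} + \frac{268}{11} = \frac{188658}{7403} \approx 25.484$)
$\left(V - 212\right)^{2} = \left(\frac{188658}{7403} - 212\right)^{2} = \left(- \frac{1380778}{7403}\right)^{2} = \frac{1906547885284}{54804409}$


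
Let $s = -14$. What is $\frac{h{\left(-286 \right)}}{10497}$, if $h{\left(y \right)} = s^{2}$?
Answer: $\frac{196}{10497} \approx 0.018672$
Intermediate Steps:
$h{\left(y \right)} = 196$ ($h{\left(y \right)} = \left(-14\right)^{2} = 196$)
$\frac{h{\left(-286 \right)}}{10497} = \frac{196}{10497}$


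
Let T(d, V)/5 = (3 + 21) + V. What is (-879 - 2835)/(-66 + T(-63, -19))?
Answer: 3714/41 ≈ 90.585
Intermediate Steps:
T(d, V) = 120 + 5*V (T(d, V) = 5*((3 + 21) + V) = 5*(24 + V) = 120 + 5*V)
(-879 - 2835)/(-66 + T(-63, -19)) = (-879 - 2835)/(-66 + (120 + 5*(-19))) = -3714/(-66 + (120 - 95)) = -3714/(-66 + 25) = -3714/(-41) = -3714*(-1/41) = 3714/41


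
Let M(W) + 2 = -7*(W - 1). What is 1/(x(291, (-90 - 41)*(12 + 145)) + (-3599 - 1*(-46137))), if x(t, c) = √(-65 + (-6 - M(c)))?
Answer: 42538/1809625489 - 3*I*√16005/1809625489 ≈ 2.3507e-5 - 2.0973e-7*I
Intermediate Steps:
M(W) = 5 - 7*W (M(W) = -2 - 7*(W - 1) = -2 - 7*(-1 + W) = -2 + (7 - 7*W) = 5 - 7*W)
x(t, c) = √(-76 + 7*c) (x(t, c) = √(-65 + (-6 - (5 - 7*c))) = √(-65 + (-6 + (-5 + 7*c))) = √(-65 + (-11 + 7*c)) = √(-76 + 7*c))
1/(x(291, (-90 - 41)*(12 + 145)) + (-3599 - 1*(-46137))) = 1/(√(-76 + 7*((-90 - 41)*(12 + 145))) + (-3599 - 1*(-46137))) = 1/(√(-76 + 7*(-131*157)) + (-3599 + 46137)) = 1/(√(-76 + 7*(-20567)) + 42538) = 1/(√(-76 - 143969) + 42538) = 1/(√(-144045) + 42538) = 1/(3*I*√16005 + 42538) = 1/(42538 + 3*I*√16005)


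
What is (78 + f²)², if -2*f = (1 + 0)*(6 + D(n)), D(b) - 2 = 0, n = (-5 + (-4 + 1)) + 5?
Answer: 8836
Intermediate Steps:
n = -3 (n = (-5 - 3) + 5 = -8 + 5 = -3)
D(b) = 2 (D(b) = 2 + 0 = 2)
f = -4 (f = -(1 + 0)*(6 + 2)/2 = -8/2 = -½*8 = -4)
(78 + f²)² = (78 + (-4)²)² = (78 + 16)² = 94² = 8836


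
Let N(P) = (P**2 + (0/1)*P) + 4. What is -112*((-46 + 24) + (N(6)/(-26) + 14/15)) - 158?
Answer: 462886/195 ≈ 2373.8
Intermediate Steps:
N(P) = 4 + P**2 (N(P) = (P**2 + (0*1)*P) + 4 = (P**2 + 0*P) + 4 = (P**2 + 0) + 4 = P**2 + 4 = 4 + P**2)
-112*((-46 + 24) + (N(6)/(-26) + 14/15)) - 158 = -112*((-46 + 24) + ((4 + 6**2)/(-26) + 14/15)) - 158 = -112*(-22 + ((4 + 36)*(-1/26) + 14*(1/15))) - 158 = -112*(-22 + (40*(-1/26) + 14/15)) - 158 = -112*(-22 + (-20/13 + 14/15)) - 158 = -112*(-22 - 118/195) - 158 = -112*(-4408/195) - 158 = 493696/195 - 158 = 462886/195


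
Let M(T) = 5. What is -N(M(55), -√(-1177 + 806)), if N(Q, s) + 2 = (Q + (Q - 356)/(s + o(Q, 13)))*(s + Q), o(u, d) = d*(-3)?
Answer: 415/43 + 566*I*√371/43 ≈ 9.6512 + 253.53*I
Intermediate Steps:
o(u, d) = -3*d
N(Q, s) = -2 + (Q + s)*(Q + (-356 + Q)/(-39 + s)) (N(Q, s) = -2 + (Q + (Q - 356)/(s - 3*13))*(s + Q) = -2 + (Q + (-356 + Q)/(s - 39))*(Q + s) = -2 + (Q + (-356 + Q)/(-39 + s))*(Q + s) = -2 + (Q + s)*(Q + (-356 + Q)/(-39 + s)))
-N(M(55), -√(-1177 + 806)) = -(78 - (-358)*√(-1177 + 806) - 356*5 - 38*5² + 5*(-√(-1177 + 806))² - √(-1177 + 806)*5² - 38*5*(-√(-1177 + 806)))/(-39 - √(-1177 + 806)) = -(78 - (-358)*√(-371) - 1780 - 38*25 + 5*(-√(-371))² - √(-371)*25 - 38*5*(-√(-371)))/(-39 - √(-371)) = -(78 - (-358)*I*√371 - 1780 - 950 + 5*(-I*√371)² - I*√371*25 - 38*5*(-I*√371))/(-39 - I*√371) = -(78 + 358*I*√371 - 1780 - 950 + 5*(-371) - 25*I*√371 + 190*I*√371)/(-39 - I*√371) = -(78 + 358*I*√371 - 1780 - 950 - 1855 - 25*I*√371 + 190*I*√371)/(-39 - I*√371) = -(-4507 + 523*I*√371)/(-39 - I*√371)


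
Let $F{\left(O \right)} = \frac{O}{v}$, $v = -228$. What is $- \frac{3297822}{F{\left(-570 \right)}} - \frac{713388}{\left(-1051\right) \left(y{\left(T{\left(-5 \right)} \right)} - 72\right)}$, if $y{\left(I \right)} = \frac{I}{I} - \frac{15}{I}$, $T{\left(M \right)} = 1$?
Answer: $- \frac{298078722762}{225965} \approx -1.3191 \cdot 10^{6}$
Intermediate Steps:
$F{\left(O \right)} = - \frac{O}{228}$ ($F{\left(O \right)} = \frac{O}{-228} = O \left(- \frac{1}{228}\right) = - \frac{O}{228}$)
$y{\left(I \right)} = 1 - \frac{15}{I}$
$- \frac{3297822}{F{\left(-570 \right)}} - \frac{713388}{\left(-1051\right) \left(y{\left(T{\left(-5 \right)} \right)} - 72\right)} = - \frac{3297822}{\left(- \frac{1}{228}\right) \left(-570\right)} - \frac{713388}{\left(-1051\right) \left(\frac{-15 + 1}{1} - 72\right)} = - \frac{3297822}{\frac{5}{2}} - \frac{713388}{\left(-1051\right) \left(1 \left(-14\right) - 72\right)} = \left(-3297822\right) \frac{2}{5} - \frac{713388}{\left(-1051\right) \left(-14 - 72\right)} = - \frac{6595644}{5} - \frac{713388}{\left(-1051\right) \left(-86\right)} = - \frac{6595644}{5} - \frac{713388}{90386} = - \frac{6595644}{5} - \frac{356694}{45193} = - \frac{298078722762}{225965}$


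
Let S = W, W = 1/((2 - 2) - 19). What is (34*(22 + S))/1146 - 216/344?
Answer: 3626/156047 ≈ 0.023237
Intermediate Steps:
W = -1/19 (W = 1/(0 - 19) = 1/(-19) = -1/19 ≈ -0.052632)
S = -1/19 ≈ -0.052632
(34*(22 + S))/1146 - 216/344 = (34*(22 - 1/19))/1146 - 216/344 = (34*(417/19))*(1/1146) - 216*1/344 = (14178/19)*(1/1146) - 27/43 = 2363/3629 - 27/43 = 3626/156047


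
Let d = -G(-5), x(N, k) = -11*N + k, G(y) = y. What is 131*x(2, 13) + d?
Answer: -1174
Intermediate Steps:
x(N, k) = k - 11*N
d = 5 (d = -1*(-5) = 5)
131*x(2, 13) + d = 131*(13 - 11*2) + 5 = 131*(13 - 22) + 5 = 131*(-9) + 5 = -1179 + 5 = -1174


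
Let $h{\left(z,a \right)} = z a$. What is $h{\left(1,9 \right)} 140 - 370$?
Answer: $890$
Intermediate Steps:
$h{\left(z,a \right)} = a z$
$h{\left(1,9 \right)} 140 - 370 = 9 \cdot 1 \cdot 140 - 370 = 9 \cdot 140 - 370 = 1260 - 370 = 890$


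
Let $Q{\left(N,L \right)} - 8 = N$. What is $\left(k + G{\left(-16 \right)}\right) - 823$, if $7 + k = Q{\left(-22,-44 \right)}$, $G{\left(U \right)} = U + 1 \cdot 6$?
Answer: $-854$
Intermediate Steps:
$Q{\left(N,L \right)} = 8 + N$
$G{\left(U \right)} = 6 + U$ ($G{\left(U \right)} = U + 6 = 6 + U$)
$k = -21$ ($k = -7 + \left(8 - 22\right) = -7 - 14 = -21$)
$\left(k + G{\left(-16 \right)}\right) - 823 = \left(-21 + \left(6 - 16\right)\right) - 823 = \left(-21 - 10\right) - 823 = -31 - 823 = -854$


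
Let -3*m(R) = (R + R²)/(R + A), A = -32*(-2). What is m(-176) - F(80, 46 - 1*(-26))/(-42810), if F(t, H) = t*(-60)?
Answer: 391945/4281 ≈ 91.555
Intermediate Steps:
A = 64
F(t, H) = -60*t
m(R) = -(R + R²)/(3*(64 + R)) (m(R) = -(R + R²)/(3*(R + 64)) = -(R + R²)/(3*(64 + R)))
m(-176) - F(80, 46 - 1*(-26))/(-42810) = -1*(-176)*(1 - 176)/(192 + 3*(-176)) - (-60*80)/(-42810) = -1*(-176)*(-175)/(192 - 528) - (-4800)*(-1)/42810 = -1*(-176)*(-175)/(-336) - 1*160/1427 = -1*(-176)*(-1/336)*(-175) - 160/1427 = 275/3 - 160/1427 = 391945/4281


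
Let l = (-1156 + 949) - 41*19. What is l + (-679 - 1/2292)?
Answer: -3816181/2292 ≈ -1665.0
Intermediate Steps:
l = -986 (l = -207 - 779 = -986)
l + (-679 - 1/2292) = -986 + (-679 - 1/2292) = -986 - 1556269/2292 = -3816181/2292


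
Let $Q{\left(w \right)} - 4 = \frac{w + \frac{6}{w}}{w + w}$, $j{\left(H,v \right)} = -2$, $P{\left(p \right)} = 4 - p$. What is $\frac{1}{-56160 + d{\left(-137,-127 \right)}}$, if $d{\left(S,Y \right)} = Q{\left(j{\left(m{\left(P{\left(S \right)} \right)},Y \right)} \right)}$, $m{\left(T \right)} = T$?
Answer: $- \frac{4}{224619} \approx -1.7808 \cdot 10^{-5}$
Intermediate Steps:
$Q{\left(w \right)} = 4 + \frac{w + \frac{6}{w}}{2 w}$ ($Q{\left(w \right)} = 4 + \frac{w + \frac{6}{w}}{w + w} = 4 + \frac{w + \frac{6}{w}}{2 w}$)
$d{\left(S,Y \right)} = \frac{21}{4}$ ($d{\left(S,Y \right)} = \frac{9}{2} + \frac{3}{4} = \frac{21}{4}$)
$\frac{1}{-56160 + d{\left(-137,-127 \right)}} = \frac{1}{-56160 + \frac{21}{4}} = \frac{1}{- \frac{224619}{4}} = - \frac{4}{224619}$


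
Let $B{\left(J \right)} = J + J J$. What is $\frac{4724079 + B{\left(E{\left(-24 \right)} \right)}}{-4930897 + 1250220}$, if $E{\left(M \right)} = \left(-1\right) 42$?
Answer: $- \frac{4725801}{3680677} \approx -1.2839$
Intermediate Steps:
$E{\left(M \right)} = -42$
$B{\left(J \right)} = J + J^{2}$
$\frac{4724079 + B{\left(E{\left(-24 \right)} \right)}}{-4930897 + 1250220} = \frac{4724079 - 42 \left(1 - 42\right)}{-4930897 + 1250220} = \frac{4724079 - -1722}{-3680677} = \left(4724079 + 1722\right) \left(- \frac{1}{3680677}\right) = 4725801 \left(- \frac{1}{3680677}\right) = - \frac{4725801}{3680677}$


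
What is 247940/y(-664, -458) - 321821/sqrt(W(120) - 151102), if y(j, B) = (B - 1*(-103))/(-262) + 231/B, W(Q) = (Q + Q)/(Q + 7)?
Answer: 7437952060/25517 + 321821*I*sqrt(2437093678)/19189714 ≈ 2.9149e+5 + 827.91*I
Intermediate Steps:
W(Q) = 2*Q/(7 + Q) (W(Q) = (2*Q)/(7 + Q) = 2*Q/(7 + Q))
y(j, B) = -103/262 + 231/B - B/262 (y(j, B) = (B + 103)*(-1/262) + 231/B = (103 + B)*(-1/262) + 231/B = (-103/262 - B/262) + 231/B = -103/262 + 231/B - B/262)
247940/y(-664, -458) - 321821/sqrt(W(120) - 151102) = 247940/(((1/262)*(60522 - 1*(-458)*(103 - 458))/(-458))) - 321821/sqrt(2*120/(7 + 120) - 151102) = 247940/(((1/262)*(-1/458)*(60522 - 1*(-458)*(-355)))) - 321821/sqrt(2*120/127 - 151102) = 247940/(((1/262)*(-1/458)*(60522 - 162590))) - 321821/sqrt(2*120*(1/127) - 151102) = 247940/(((1/262)*(-1/458)*(-102068))) - 321821/sqrt(240/127 - 151102) = 247940/(25517/29999) - 321821*(-I*sqrt(2437093678)/19189714) = 247940*(29999/25517) - 321821*(-I*sqrt(2437093678)/19189714) = 7437952060/25517 - (-321821)*I*sqrt(2437093678)/19189714 = 7437952060/25517 + 321821*I*sqrt(2437093678)/19189714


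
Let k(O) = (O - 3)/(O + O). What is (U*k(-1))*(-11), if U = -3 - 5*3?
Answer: 396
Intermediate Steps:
k(O) = (-3 + O)/(2*O) (k(O) = (-3 + O)/((2*O)) = (-3 + O)*(1/(2*O)) = (-3 + O)/(2*O))
U = -18 (U = -3 - 15 = -18)
(U*k(-1))*(-11) = -9*(-3 - 1)/(-1)*(-11) = -9*(-1)*(-4)*(-11) = -18*2*(-11) = -36*(-11) = 396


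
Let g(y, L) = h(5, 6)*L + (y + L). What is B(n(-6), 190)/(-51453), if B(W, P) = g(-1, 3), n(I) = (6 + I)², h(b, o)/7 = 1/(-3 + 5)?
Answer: -25/102906 ≈ -0.00024294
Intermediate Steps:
h(b, o) = 7/2 (h(b, o) = 7/(-3 + 5) = 7/2)
g(y, L) = y + 9*L/2 (g(y, L) = 7*L/2 + (y + L) = 7*L/2 + (L + y) = y + 9*L/2)
B(W, P) = 25/2 (B(W, P) = -1 + (9/2)*3 = -1 + 27/2 = 25/2)
B(n(-6), 190)/(-51453) = (25/2)/(-51453) = (25/2)*(-1/51453) = -25/102906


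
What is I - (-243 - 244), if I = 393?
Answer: 880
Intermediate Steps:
I - (-243 - 244) = 393 - (-243 - 244) = 393 - 1*(-487) = 393 + 487 = 880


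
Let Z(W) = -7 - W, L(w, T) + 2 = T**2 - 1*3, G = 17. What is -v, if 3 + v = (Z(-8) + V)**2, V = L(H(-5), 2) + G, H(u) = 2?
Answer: -286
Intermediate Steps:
L(w, T) = -5 + T**2 (L(w, T) = -2 + (T**2 - 1*3) = -2 + (T**2 - 3) = -2 + (-3 + T**2) = -5 + T**2)
V = 16 (V = (-5 + 2**2) + 17 = (-5 + 4) + 17 = -1 + 17 = 16)
v = 286 (v = -3 + ((-7 - 1*(-8)) + 16)**2 = -3 + ((-7 + 8) + 16)**2 = -3 + (1 + 16)**2 = -3 + 17**2 = -3 + 289 = 286)
-v = -1*286 = -286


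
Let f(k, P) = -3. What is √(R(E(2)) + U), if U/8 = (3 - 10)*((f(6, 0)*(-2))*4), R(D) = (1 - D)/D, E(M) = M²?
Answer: I*√5379/2 ≈ 36.671*I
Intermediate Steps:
R(D) = (1 - D)/D
U = -1344 (U = 8*((3 - 10)*(-3*(-2)*4)) = 8*(-42*4) = 8*(-7*24) = 8*(-168) = -1344)
√(R(E(2)) + U) = √((1 - 1*2²)/(2²) - 1344) = √((1 - 1*4)/4 - 1344) = √((1 - 4)/4 - 1344) = √((¼)*(-3) - 1344) = √(-¾ - 1344) = √(-5379/4) = I*√5379/2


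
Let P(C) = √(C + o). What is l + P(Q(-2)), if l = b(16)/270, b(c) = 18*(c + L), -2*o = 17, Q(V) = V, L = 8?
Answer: 8/5 + I*√42/2 ≈ 1.6 + 3.2404*I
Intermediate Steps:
o = -17/2 (o = -½*17 = -17/2 ≈ -8.5000)
b(c) = 144 + 18*c (b(c) = 18*(c + 8) = 18*(8 + c) = 144 + 18*c)
P(C) = √(-17/2 + C) (P(C) = √(C - 17/2) = √(-17/2 + C))
l = 8/5 (l = (144 + 18*16)/270 = (144 + 288)*(1/270) = 432*(1/270) = 8/5 ≈ 1.6000)
l + P(Q(-2)) = 8/5 + √(-34 + 4*(-2))/2 = 8/5 + √(-34 - 8)/2 = 8/5 + √(-42)/2 = 8/5 + (I*√42)/2 = 8/5 + I*√42/2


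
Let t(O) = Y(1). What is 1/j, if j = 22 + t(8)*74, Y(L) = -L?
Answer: -1/52 ≈ -0.019231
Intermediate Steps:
t(O) = -1 (t(O) = -1*1 = -1)
j = -52 (j = 22 - 1*74 = 22 - 74 = -52)
1/j = 1/(-52) = -1/52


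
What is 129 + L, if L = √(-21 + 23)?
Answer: 129 + √2 ≈ 130.41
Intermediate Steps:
L = √2 ≈ 1.4142
129 + L = 129 + √2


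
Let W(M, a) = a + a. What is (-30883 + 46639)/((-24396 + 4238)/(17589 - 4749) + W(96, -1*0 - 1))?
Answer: -7781040/1763 ≈ -4413.5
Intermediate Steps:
W(M, a) = 2*a
(-30883 + 46639)/((-24396 + 4238)/(17589 - 4749) + W(96, -1*0 - 1)) = (-30883 + 46639)/((-24396 + 4238)/(17589 - 4749) + 2*(-1*0 - 1)) = 15756/(-20158/12840 + 2*(0 - 1)) = 15756/(-20158*1/12840 + 2*(-1)) = 15756/(-10079/6420 - 2) = 15756/(-22919/6420) = 15756*(-6420/22919) = -7781040/1763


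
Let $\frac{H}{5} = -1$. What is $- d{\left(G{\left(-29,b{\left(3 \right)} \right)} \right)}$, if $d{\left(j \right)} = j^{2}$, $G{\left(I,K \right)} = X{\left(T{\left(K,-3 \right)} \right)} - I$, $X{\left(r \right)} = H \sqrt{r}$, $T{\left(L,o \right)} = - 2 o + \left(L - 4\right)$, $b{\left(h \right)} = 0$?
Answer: $-891 + 290 \sqrt{2} \approx -480.88$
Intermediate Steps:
$H = -5$ ($H = 5 \left(-1\right) = -5$)
$T{\left(L,o \right)} = -4 + L - 2 o$ ($T{\left(L,o \right)} = - 2 o + \left(L - 4\right) = - 2 o + \left(-4 + L\right) = -4 + L - 2 o$)
$X{\left(r \right)} = - 5 \sqrt{r}$
$G{\left(I,K \right)} = - I - 5 \sqrt{2 + K}$ ($G{\left(I,K \right)} = - 5 \sqrt{-4 + K - -6} - I = - 5 \sqrt{-4 + K + 6} - I = - 5 \sqrt{2 + K} - I = - I - 5 \sqrt{2 + K}$)
$- d{\left(G{\left(-29,b{\left(3 \right)} \right)} \right)} = - \left(\left(-1\right) \left(-29\right) - 5 \sqrt{2 + 0}\right)^{2} = - \left(29 - 5 \sqrt{2}\right)^{2}$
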